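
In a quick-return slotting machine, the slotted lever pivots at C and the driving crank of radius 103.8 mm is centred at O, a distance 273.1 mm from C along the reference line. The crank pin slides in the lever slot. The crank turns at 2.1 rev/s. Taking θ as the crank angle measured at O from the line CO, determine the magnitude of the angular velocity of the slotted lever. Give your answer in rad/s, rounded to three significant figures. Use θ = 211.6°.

4.76

ω = 13.19 rad/s (from 2.1 rev/s).
Crank pin A relative to C: A = (d + r cosθ, r sinθ); lever angle φ = atan2(r sinθ, d + r cosθ).
Differentiating tanφ: φ̇ = rω(d cosθ + r)/(d² + r² + 2dr cosθ).
d² + r² + 2dr cosθ = |CA|² = 0.0370689 m²;  d cosθ + r = -0.12881 m.
|ω_lever| = |0.1038·13.19·-0.12881| / 0.0370689 = 4.7591 rad/s.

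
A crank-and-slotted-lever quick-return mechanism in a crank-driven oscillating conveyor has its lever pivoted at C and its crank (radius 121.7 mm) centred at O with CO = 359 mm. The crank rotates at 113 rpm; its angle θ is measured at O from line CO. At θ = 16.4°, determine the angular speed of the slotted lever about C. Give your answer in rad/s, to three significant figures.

ω = 11.83 rad/s (from 113 rpm).
Crank pin A relative to C: A = (d + r cosθ, r sinθ); lever angle φ = atan2(r sinθ, d + r cosθ).
Differentiating tanφ: φ̇ = rω(d cosθ + r)/(d² + r² + 2dr cosθ).
d² + r² + 2dr cosθ = |CA|² = 0.227517 m²;  d cosθ + r = +0.46609 m.
|ω_lever| = |0.1217·11.83·+0.46609| / 0.227517 = 2.9502 rad/s.

2.95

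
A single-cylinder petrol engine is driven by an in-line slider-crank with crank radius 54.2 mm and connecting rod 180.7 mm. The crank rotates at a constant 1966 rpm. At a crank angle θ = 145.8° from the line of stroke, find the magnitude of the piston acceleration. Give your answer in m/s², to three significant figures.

1630

ω = 2π·1966/60 = 205.9 rad/s
x(θ) = r cosθ + √(L² − r² sin²θ); with ω constant, a = ω²·d²x/dθ².
d²x/dθ² = −r cosθ − r²(cos2θ)/√u − r⁴ sin²2θ/(4u^{3/2}),  u = L² − r² sin²θ = 0.0317244 m².
Substituting r = 0.0542 m, L = 0.1807 m, θ = 145.8°: d²x/dθ² = +0.038426 m.
a = ω²·d²x/dθ² = (205.9)²·(+0.038426) = +1628.7 m/s²;  |a| = 1628.7 m/s².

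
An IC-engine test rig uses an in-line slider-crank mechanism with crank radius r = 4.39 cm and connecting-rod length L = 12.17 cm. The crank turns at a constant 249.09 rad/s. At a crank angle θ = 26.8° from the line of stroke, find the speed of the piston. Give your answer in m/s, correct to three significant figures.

ω = 249.1 rad/s
For an in-line slider-crank, x = r cosθ + √(L² − r² sin²θ), so v = −rω sinθ·[1 + r cosθ/√(L² − r² sin²θ)].
With r = 0.0439 m, L = 0.1217 m, θ = 26.8°: √(L² − r² sin²θ) = 0.12008 m.
v = −0.0439·249.1·0.45088·[1 + 0.0439·0.89259/0.12008] = -6.5393 m/s.
|v| = 6.5393 m/s.

6.54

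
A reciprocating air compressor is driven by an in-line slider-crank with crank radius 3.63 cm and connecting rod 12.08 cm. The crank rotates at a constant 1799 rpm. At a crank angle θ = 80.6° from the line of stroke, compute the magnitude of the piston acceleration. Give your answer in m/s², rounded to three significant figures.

172

ω = 2π·1799/60 = 188.4 rad/s
x(θ) = r cosθ + √(L² − r² sin²θ); with ω constant, a = ω²·d²x/dθ².
d²x/dθ² = −r cosθ − r²(cos2θ)/√u − r⁴ sin²2θ/(4u^{3/2}),  u = L² − r² sin²θ = 0.0133101 m².
Substituting r = 0.0363 m, L = 0.1208 m, θ = 80.6°: d²x/dθ² = +0.0048541 m.
a = ω²·d²x/dθ² = (188.4)²·(+0.0048541) = +172.28 m/s²;  |a| = 172.28 m/s².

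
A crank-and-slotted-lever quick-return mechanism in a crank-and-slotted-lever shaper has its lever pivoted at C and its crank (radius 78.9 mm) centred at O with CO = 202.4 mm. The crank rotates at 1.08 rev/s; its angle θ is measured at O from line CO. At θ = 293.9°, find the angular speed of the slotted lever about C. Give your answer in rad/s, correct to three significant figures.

ω = 6.786 rad/s (from 1.08 rev/s).
Crank pin A relative to C: A = (d + r cosθ, r sinθ); lever angle φ = atan2(r sinθ, d + r cosθ).
Differentiating tanφ: φ̇ = rω(d cosθ + r)/(d² + r² + 2dr cosθ).
d² + r² + 2dr cosθ = |CA|² = 0.0601307 m²;  d cosθ + r = +0.1609 m.
|ω_lever| = |0.0789·6.786·+0.1609| / 0.0601307 = 1.4327 rad/s.

1.43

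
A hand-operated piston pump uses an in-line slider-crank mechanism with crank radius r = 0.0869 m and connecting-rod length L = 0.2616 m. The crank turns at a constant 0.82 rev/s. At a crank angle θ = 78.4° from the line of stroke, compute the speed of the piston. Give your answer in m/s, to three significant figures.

0.470

ω = 2π·0.82 = 5.152 rad/s
For an in-line slider-crank, x = r cosθ + √(L² − r² sin²θ), so v = −rω sinθ·[1 + r cosθ/√(L² − r² sin²θ)].
With r = 0.0869 m, L = 0.2616 m, θ = 78.4°: √(L² − r² sin²θ) = 0.24736 m.
v = −0.0869·5.152·0.97958·[1 + 0.0869·0.20108/0.24736] = -0.46956 m/s.
|v| = 0.46956 m/s.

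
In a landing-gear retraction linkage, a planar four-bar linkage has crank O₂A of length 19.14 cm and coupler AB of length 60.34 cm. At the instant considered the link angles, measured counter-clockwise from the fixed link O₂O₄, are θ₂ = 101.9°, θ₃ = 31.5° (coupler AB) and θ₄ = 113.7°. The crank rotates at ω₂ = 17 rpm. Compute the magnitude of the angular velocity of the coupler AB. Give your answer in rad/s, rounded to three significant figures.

ω₂ = 1.78 rad/s (from 17 rpm).
Differentiating the loop-closure r₂e^{iθ₂}+r₃e^{iθ₃}=r₁+r₄e^{iθ₄} gives r₂ω₂e^{iθ₂}+r₃ω₃e^{iθ₃}=r₄ω₄e^{iθ₄}.
Eliminating the other unknown: ω₃ = r₂ω₂ sin(θ₄−θ₂) / [r₃ sin(θ₃−θ₄)].
Numerator sine = +0.20450; denominator sine = -0.99075.
Result = 0.1914·1.78·(+0.20450) / (0.6034·(-0.99075)) = -0.11656 rad/s; magnitude 0.11656 rad/s.

0.117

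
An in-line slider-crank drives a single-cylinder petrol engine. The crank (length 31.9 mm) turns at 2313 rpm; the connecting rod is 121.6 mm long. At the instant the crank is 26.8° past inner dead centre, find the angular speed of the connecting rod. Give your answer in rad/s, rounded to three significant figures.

57.1

ω = 242.2 rad/s (converted from 2313 rpm).
The rod makes angle φ with the slider axis where L sinφ = r sinθ; differentiating, L cosφ·φ̇ = r ω cosθ.
L cosφ = √(L² − r² sin²θ) = 0.12075 m.
|ω_rod| = r ω |cosθ| / √(L² − r² sin²θ) = 0.0319·242.2·0.89259/0.12075 = 57.118 rad/s.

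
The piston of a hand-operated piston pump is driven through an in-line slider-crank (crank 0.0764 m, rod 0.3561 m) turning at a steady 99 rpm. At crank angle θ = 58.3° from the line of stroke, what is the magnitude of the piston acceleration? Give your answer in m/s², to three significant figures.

3.53

ω = 2π·99/60 = 10.37 rad/s
x(θ) = r cosθ + √(L² − r² sin²θ); with ω constant, a = ω²·d²x/dθ².
d²x/dθ² = −r cosθ − r²(cos2θ)/√u − r⁴ sin²2θ/(4u^{3/2}),  u = L² − r² sin²θ = 0.122582 m².
Substituting r = 0.0764 m, L = 0.3561 m, θ = 58.3°: d²x/dθ² = -0.03284 m.
a = ω²·d²x/dθ² = (10.37)²·(-0.03284) = -3.5296 m/s²;  |a| = 3.5296 m/s².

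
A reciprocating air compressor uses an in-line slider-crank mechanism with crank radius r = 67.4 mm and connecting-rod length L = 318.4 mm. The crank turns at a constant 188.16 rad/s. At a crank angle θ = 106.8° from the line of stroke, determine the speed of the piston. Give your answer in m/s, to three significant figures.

11.4

ω = 188.2 rad/s
For an in-line slider-crank, x = r cosθ + √(L² − r² sin²θ), so v = −rω sinθ·[1 + r cosθ/√(L² − r² sin²θ)].
With r = 0.0674 m, L = 0.3184 m, θ = 106.8°: √(L² − r² sin²θ) = 0.31179 m.
v = −0.0674·188.2·0.95732·[1 + 0.0674·-0.28903/0.31179] = -11.382 m/s.
|v| = 11.382 m/s.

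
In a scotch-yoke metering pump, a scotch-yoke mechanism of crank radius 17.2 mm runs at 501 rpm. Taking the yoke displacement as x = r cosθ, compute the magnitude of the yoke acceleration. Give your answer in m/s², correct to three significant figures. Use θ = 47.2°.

ω = 52.46 rad/s (from 501 rpm).
x = r cosθ ⇒ ẍ = −rω² cosθ (ω constant).
|a| = rω²|cosθ| = 0.0172·(52.46)²·|cos 47.2°| = 32.167 m/s².

32.2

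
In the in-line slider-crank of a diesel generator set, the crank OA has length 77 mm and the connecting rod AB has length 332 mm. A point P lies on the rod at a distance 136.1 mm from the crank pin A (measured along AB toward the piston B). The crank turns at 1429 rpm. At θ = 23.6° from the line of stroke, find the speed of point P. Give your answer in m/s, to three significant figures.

8.00

ω = 149.6 rad/s.  Crank-pin speed |V_A| = rω = 11.523 m/s, perpendicular to OA.
Rod angle: sinφ = −(r/L) sinθ ⇒ φ = -5.328°; ω_rod = −rω cosθ/√(L²−r²sin²θ) = -31.942 rad/s.
V_P = V_A + ω_rod × AP, with AP = 0.1361 m along the rod.
Components: V_Px = −rω sinθ − a·ω_rod·sinφ = -5.0167 m/s;  V_Py = rω cosθ + a·ω_rod·cosφ = +6.2304 m/s.
|V_P| = √(V_Px² + V_Py²) = 7.9991 m/s.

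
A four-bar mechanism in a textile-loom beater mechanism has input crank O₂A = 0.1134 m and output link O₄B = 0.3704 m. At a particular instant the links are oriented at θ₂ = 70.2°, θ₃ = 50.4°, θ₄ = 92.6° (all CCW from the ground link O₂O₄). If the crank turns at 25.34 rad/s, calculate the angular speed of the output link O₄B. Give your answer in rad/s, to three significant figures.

3.91

ω₂ = 25.34 rad/s
Differentiating the loop-closure r₂e^{iθ₂}+r₃e^{iθ₃}=r₁+r₄e^{iθ₄} gives r₂ω₂e^{iθ₂}+r₃ω₃e^{iθ₃}=r₄ω₄e^{iθ₄}.
Eliminating the other unknown: ω₄ = r₂ω₂ sin(θ₂−θ₃) / [r₄ sin(θ₄−θ₃)].
Numerator sine = +0.33874; denominator sine = +0.67172.
Result = 0.1134·25.34·(+0.33874) / (0.3704·(+0.67172)) = +3.9122 rad/s; magnitude 3.9122 rad/s.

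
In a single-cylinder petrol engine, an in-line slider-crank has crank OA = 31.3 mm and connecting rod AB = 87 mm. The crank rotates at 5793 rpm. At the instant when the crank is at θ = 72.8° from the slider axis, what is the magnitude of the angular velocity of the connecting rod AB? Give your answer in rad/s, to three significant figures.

68.7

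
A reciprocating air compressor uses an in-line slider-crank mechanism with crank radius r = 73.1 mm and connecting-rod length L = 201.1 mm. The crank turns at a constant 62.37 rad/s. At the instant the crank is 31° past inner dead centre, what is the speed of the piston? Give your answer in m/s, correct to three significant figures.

3.09

ω = 62.37 rad/s
For an in-line slider-crank, x = r cosθ + √(L² − r² sin²θ), so v = −rω sinθ·[1 + r cosθ/√(L² − r² sin²θ)].
With r = 0.0731 m, L = 0.2011 m, θ = 31°: √(L² − r² sin²θ) = 0.19754 m.
v = −0.0731·62.37·0.51504·[1 + 0.0731·0.85717/0.19754] = -3.093 m/s.
|v| = 3.093 m/s.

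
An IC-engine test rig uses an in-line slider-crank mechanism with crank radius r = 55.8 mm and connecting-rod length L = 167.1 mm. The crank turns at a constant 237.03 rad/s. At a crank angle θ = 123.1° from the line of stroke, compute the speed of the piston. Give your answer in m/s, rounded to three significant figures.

ω = 237 rad/s
For an in-line slider-crank, x = r cosθ + √(L² − r² sin²θ), so v = −rω sinθ·[1 + r cosθ/√(L² − r² sin²θ)].
With r = 0.0558 m, L = 0.1671 m, θ = 123.1°: √(L² − r² sin²θ) = 0.16043 m.
v = −0.0558·237·0.83772·[1 + 0.0558·-0.54610/0.16043] = -8.9753 m/s.
|v| = 8.9753 m/s.

8.98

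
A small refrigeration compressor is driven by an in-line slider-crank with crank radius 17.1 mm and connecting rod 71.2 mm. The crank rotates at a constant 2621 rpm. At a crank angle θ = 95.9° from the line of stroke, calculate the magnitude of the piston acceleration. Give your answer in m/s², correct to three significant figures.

ω = 2π·2621/60 = 274.5 rad/s
x(θ) = r cosθ + √(L² − r² sin²θ); with ω constant, a = ω²·d²x/dθ².
d²x/dθ² = −r cosθ − r²(cos2θ)/√u − r⁴ sin²2θ/(4u^{3/2}),  u = L² − r² sin²θ = 0.00478012 m².
Substituting r = 0.0171 m, L = 0.0712 m, θ = 95.9°: d²x/dθ² = +0.005895 m.
a = ω²·d²x/dθ² = (274.5)²·(+0.005895) = +444.1 m/s²;  |a| = 444.1 m/s².

444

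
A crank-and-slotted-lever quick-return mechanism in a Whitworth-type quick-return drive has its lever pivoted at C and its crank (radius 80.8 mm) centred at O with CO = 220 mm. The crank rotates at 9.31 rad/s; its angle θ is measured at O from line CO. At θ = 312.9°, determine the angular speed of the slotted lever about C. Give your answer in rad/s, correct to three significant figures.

2.19

ω = 9.31 rad/s
Crank pin A relative to C: A = (d + r cosθ, r sinθ); lever angle φ = atan2(r sinθ, d + r cosθ).
Differentiating tanφ: φ̇ = rω(d cosθ + r)/(d² + r² + 2dr cosθ).
d² + r² + 2dr cosθ = |CA|² = 0.0791296 m²;  d cosθ + r = +0.23056 m.
|ω_lever| = |0.0808·9.31·+0.23056| / 0.0791296 = 2.1918 rad/s.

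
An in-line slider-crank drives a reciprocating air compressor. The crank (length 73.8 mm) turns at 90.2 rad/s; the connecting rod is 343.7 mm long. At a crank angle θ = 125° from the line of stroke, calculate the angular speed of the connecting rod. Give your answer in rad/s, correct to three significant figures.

11.3

ω = 90.2 rad/s
The rod makes angle φ with the slider axis where L sinφ = r sinθ; differentiating, L cosφ·φ̇ = r ω cosθ.
L cosφ = √(L² − r² sin²θ) = 0.33834 m.
|ω_rod| = r ω |cosθ| / √(L² − r² sin²θ) = 0.0738·90.2·0.57358/0.33834 = 11.285 rad/s.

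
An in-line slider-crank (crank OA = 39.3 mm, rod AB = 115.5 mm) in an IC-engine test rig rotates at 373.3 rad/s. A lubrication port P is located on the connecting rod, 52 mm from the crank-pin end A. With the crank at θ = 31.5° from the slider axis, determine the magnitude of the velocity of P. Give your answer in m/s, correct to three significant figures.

11.1

ω = 373.3 rad/s.  Crank-pin speed |V_A| = rω = 14.671 m/s, perpendicular to OA.
Rod angle: sinφ = −(r/L) sinθ ⇒ φ = -10.241°; ω_rod = −rω cosθ/√(L²−r²sin²θ) = -110.05 rad/s.
V_P = V_A + ω_rod × AP, with AP = 0.052 m along the rod.
Components: V_Px = −rω sinθ − a·ω_rod·sinφ = -8.6829 m/s;  V_Py = rω cosθ + a·ω_rod·cosφ = +6.8771 m/s.
|V_P| = √(V_Px² + V_Py²) = 11.076 m/s.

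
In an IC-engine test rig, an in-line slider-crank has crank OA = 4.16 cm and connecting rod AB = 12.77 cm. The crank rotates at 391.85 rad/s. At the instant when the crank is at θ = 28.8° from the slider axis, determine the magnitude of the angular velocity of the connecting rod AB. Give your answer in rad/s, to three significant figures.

113

ω = 391.9 rad/s
The rod makes angle φ with the slider axis where L sinφ = r sinθ; differentiating, L cosφ·φ̇ = r ω cosθ.
L cosφ = √(L² − r² sin²θ) = 0.12612 m.
|ω_rod| = r ω |cosθ| / √(L² − r² sin²θ) = 0.0416·391.9·0.87631/0.12612 = 113.26 rad/s.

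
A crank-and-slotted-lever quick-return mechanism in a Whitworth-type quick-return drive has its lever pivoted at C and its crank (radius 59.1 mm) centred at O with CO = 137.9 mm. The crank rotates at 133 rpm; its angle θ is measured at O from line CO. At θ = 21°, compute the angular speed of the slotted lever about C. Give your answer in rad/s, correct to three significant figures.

ω = 13.93 rad/s (from 133 rpm).
Crank pin A relative to C: A = (d + r cosθ, r sinθ); lever angle φ = atan2(r sinθ, d + r cosθ).
Differentiating tanφ: φ̇ = rω(d cosθ + r)/(d² + r² + 2dr cosθ).
d² + r² + 2dr cosθ = |CA|² = 0.0377264 m²;  d cosθ + r = +0.18784 m.
|ω_lever| = |0.0591·13.93·+0.18784| / 0.0377264 = 4.0984 rad/s.

4.10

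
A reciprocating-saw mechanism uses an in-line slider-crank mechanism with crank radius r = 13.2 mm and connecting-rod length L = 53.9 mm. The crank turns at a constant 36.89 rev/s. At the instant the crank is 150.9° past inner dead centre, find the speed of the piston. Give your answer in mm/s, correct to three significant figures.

ω = 2π·36.9 = 231.8 rad/s
For an in-line slider-crank, x = r cosθ + √(L² − r² sin²θ), so v = −rω sinθ·[1 + r cosθ/√(L² − r² sin²θ)].
With r = 0.0132 m, L = 0.0539 m, θ = 150.9°: √(L² − r² sin²θ) = 0.053516 m.
v = −0.0132·231.8·0.48634·[1 + 0.0132·-0.87377/0.053516] = -1.1673 m/s.
|v| = 1.1673 m/s = 1167.3 mm/s.

1170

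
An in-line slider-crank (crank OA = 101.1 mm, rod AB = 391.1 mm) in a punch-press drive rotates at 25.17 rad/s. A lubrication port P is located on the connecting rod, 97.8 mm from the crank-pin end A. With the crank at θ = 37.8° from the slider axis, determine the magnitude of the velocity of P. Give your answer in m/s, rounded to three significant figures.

ω = 25.17 rad/s.  Crank-pin speed |V_A| = rω = 2.5447 m/s, perpendicular to OA.
Rod angle: sinφ = −(r/L) sinθ ⇒ φ = -9.116°; ω_rod = −rω cosθ/√(L²−r²sin²θ) = -5.2069 rad/s.
V_P = V_A + ω_rod × AP, with AP = 0.0978 m along the rod.
Components: V_Px = −rω sinθ − a·ω_rod·sinφ = -1.6403 m/s;  V_Py = rω cosθ + a·ω_rod·cosφ = +1.5079 m/s.
|V_P| = √(V_Px² + V_Py²) = 2.2281 m/s.

2.23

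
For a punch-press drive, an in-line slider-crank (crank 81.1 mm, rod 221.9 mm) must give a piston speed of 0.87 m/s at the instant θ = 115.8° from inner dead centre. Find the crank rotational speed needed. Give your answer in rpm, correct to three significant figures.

For an in-line slider-crank, |v_piston| = rω|sinθ|·[1 + r cosθ/√(L² − r² sin²θ)].
With r = 0.0811 m, L = 0.2219 m, θ = 115.8°: the bracketed kinematic factor |dx/dθ| = 0.060716 m.
ω = v/|dx/dθ| = 0.87/0.060716 = 14.329 rad/s.
N = 60ω/(2π) = 136.83 rpm.

137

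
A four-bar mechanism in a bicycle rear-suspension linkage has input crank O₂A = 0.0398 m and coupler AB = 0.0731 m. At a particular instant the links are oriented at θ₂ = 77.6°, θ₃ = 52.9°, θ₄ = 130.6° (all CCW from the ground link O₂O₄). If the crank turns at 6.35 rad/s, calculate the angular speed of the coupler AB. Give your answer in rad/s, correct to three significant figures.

ω₂ = 6.35 rad/s
Differentiating the loop-closure r₂e^{iθ₂}+r₃e^{iθ₃}=r₁+r₄e^{iθ₄} gives r₂ω₂e^{iθ₂}+r₃ω₃e^{iθ₃}=r₄ω₄e^{iθ₄}.
Eliminating the other unknown: ω₃ = r₂ω₂ sin(θ₄−θ₂) / [r₃ sin(θ₃−θ₄)].
Numerator sine = +0.79864; denominator sine = -0.97705.
Result = 0.0398·6.35·(+0.79864) / (0.0731·(-0.97705)) = -2.826 rad/s; magnitude 2.826 rad/s.

2.83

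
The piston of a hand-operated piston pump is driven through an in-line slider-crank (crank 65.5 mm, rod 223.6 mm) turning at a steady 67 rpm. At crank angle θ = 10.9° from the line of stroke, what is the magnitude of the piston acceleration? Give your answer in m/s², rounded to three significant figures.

4.05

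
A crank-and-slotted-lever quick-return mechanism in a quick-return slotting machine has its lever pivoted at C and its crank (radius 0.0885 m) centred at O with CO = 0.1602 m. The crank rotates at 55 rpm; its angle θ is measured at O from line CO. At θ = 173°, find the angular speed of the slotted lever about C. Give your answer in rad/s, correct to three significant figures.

6.71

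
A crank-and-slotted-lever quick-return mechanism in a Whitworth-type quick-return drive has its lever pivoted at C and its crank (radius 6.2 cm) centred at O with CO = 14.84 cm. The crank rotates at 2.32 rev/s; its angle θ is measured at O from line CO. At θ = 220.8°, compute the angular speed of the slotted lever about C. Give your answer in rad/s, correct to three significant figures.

3.81

ω = 14.58 rad/s (from 2.32 rev/s).
Crank pin A relative to C: A = (d + r cosθ, r sinθ); lever angle φ = atan2(r sinθ, d + r cosθ).
Differentiating tanφ: φ̇ = rω(d cosθ + r)/(d² + r² + 2dr cosθ).
d² + r² + 2dr cosθ = |CA|² = 0.0119366 m²;  d cosθ + r = -0.050338 m.
|ω_lever| = |0.062·14.58·-0.050338| / 0.0119366 = 3.8113 rad/s.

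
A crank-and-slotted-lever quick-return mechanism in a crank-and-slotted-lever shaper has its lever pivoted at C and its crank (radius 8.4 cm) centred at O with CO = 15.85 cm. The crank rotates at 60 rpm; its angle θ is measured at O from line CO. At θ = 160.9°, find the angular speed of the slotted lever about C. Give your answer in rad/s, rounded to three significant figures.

4.95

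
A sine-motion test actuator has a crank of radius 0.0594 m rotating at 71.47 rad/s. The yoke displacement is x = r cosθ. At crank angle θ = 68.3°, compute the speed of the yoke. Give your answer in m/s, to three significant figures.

ω = 71.47 rad/s
x = r cosθ ⇒ ẋ = −rω sinθ.
|v| = rω|sinθ| = 0.0594·71.47·|sin 68.3°| = 3.9445 m/s.

3.94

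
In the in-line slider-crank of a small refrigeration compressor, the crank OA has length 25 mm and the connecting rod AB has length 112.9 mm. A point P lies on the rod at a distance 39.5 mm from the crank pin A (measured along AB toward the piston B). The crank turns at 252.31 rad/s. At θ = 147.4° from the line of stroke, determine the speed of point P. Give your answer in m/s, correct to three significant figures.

4.69

ω = 252.3 rad/s.  Crank-pin speed |V_A| = rω = 6.3078 m/s, perpendicular to OA.
Rod angle: sinφ = −(r/L) sinθ ⇒ φ = -6.852°; ω_rod = −rω cosθ/√(L²−r²sin²θ) = +47.407 rad/s.
V_P = V_A + ω_rod × AP, with AP = 0.0395 m along the rod.
Components: V_Px = −rω sinθ − a·ω_rod·sinφ = -3.175 m/s;  V_Py = rω cosθ + a·ω_rod·cosφ = -3.4548 m/s.
|V_P| = √(V_Px² + V_Py²) = 4.6922 m/s.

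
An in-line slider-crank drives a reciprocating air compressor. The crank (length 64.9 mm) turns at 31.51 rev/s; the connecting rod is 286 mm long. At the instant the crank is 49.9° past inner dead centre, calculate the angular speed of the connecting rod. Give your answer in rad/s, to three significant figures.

ω = 198 rad/s (converted from 31.51 rev/s).
The rod makes angle φ with the slider axis where L sinφ = r sinθ; differentiating, L cosφ·φ̇ = r ω cosθ.
L cosφ = √(L² − r² sin²θ) = 0.28166 m.
|ω_rod| = r ω |cosθ| / √(L² − r² sin²θ) = 0.0649·198·0.64412/0.28166 = 29.385 rad/s.

29.4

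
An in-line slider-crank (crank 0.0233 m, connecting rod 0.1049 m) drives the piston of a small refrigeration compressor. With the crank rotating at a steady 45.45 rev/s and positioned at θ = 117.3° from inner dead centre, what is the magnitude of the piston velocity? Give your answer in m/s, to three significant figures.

ω = 2π·45.5 = 285.6 rad/s
For an in-line slider-crank, x = r cosθ + √(L² − r² sin²θ), so v = −rω sinθ·[1 + r cosθ/√(L² − r² sin²θ)].
With r = 0.0233 m, L = 0.1049 m, θ = 117.3°: √(L² − r² sin²θ) = 0.10284 m.
v = −0.0233·285.6·0.88862·[1 + 0.0233·-0.45865/0.10284] = -5.2982 m/s.
|v| = 5.2982 m/s.

5.30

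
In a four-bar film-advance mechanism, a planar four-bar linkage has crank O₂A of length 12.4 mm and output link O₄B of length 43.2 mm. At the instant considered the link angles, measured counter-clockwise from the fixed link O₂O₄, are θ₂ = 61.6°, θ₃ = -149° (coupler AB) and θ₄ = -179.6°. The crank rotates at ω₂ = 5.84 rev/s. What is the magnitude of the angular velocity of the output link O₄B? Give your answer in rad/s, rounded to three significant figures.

10.5

ω₂ = 36.69 rad/s (from 5.84 rev/s).
Differentiating the loop-closure r₂e^{iθ₂}+r₃e^{iθ₃}=r₁+r₄e^{iθ₄} gives r₂ω₂e^{iθ₂}+r₃ω₃e^{iθ₃}=r₄ω₄e^{iθ₄}.
Eliminating the other unknown: ω₄ = r₂ω₂ sin(θ₂−θ₃) / [r₄ sin(θ₄−θ₃)].
Numerator sine = -0.50904; denominator sine = -0.50904.
Result = 0.0124·36.69·(-0.50904) / (0.0432·(-0.50904)) = +10.532 rad/s; magnitude 10.532 rad/s.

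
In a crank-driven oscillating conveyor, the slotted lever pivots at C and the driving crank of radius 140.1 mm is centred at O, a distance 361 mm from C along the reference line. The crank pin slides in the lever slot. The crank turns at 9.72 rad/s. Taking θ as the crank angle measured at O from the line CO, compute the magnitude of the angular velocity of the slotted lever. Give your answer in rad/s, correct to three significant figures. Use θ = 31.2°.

ω = 9.72 rad/s
Crank pin A relative to C: A = (d + r cosθ, r sinθ); lever angle φ = atan2(r sinθ, d + r cosθ).
Differentiating tanφ: φ̇ = rω(d cosθ + r)/(d² + r² + 2dr cosθ).
d² + r² + 2dr cosθ = |CA|² = 0.236471 m²;  d cosθ + r = +0.44889 m.
|ω_lever| = |0.1401·9.72·+0.44889| / 0.236471 = 2.585 rad/s.

2.59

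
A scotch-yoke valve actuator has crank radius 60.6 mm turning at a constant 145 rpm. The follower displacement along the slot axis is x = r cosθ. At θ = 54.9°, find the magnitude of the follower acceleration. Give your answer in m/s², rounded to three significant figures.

8.03

ω = 15.18 rad/s (from 145 rpm).
x = r cosθ ⇒ ẍ = −rω² cosθ (ω constant).
|a| = rω²|cosθ| = 0.0606·(15.18)²·|cos 54.9°| = 8.0341 m/s².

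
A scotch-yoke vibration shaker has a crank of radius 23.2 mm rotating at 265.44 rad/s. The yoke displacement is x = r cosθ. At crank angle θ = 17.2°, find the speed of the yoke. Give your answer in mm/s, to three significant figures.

ω = 265.4 rad/s
x = r cosθ ⇒ ẋ = −rω sinθ.
|v| = rω|sinθ| = 0.0232·265.4·|sin 17.2°| = 1.821 m/s = 1821 mm/s.

1820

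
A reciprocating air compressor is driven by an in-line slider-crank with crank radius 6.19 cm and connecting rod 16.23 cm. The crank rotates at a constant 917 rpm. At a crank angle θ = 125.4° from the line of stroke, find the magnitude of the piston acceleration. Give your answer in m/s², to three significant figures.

398

ω = 2π·917/60 = 96.03 rad/s
x(θ) = r cosθ + √(L² − r² sin²θ); with ω constant, a = ω²·d²x/dθ².
d²x/dθ² = −r cosθ − r²(cos2θ)/√u − r⁴ sin²2θ/(4u^{3/2}),  u = L² − r² sin²θ = 0.0237954 m².
Substituting r = 0.0619 m, L = 0.1623 m, θ = 125.4°: d²x/dθ² = +0.043134 m.
a = ω²·d²x/dθ² = (96.03)²·(+0.043134) = +397.76 m/s²;  |a| = 397.76 m/s².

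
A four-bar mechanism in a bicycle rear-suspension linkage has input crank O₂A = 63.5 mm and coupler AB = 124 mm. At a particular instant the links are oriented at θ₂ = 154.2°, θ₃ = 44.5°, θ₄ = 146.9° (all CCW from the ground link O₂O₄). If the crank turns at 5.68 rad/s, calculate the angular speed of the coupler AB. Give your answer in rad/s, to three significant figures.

ω₂ = 5.68 rad/s
Differentiating the loop-closure r₂e^{iθ₂}+r₃e^{iθ₃}=r₁+r₄e^{iθ₄} gives r₂ω₂e^{iθ₂}+r₃ω₃e^{iθ₃}=r₄ω₄e^{iθ₄}.
Eliminating the other unknown: ω₃ = r₂ω₂ sin(θ₄−θ₂) / [r₃ sin(θ₃−θ₄)].
Numerator sine = -0.12706; denominator sine = -0.97667.
Result = 0.0635·5.68·(-0.12706) / (0.124·(-0.97667)) = +0.37842 rad/s; magnitude 0.37842 rad/s.

0.378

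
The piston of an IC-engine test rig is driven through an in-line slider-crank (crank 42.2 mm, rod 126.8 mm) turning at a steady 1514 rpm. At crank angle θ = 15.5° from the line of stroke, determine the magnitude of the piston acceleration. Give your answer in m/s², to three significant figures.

1330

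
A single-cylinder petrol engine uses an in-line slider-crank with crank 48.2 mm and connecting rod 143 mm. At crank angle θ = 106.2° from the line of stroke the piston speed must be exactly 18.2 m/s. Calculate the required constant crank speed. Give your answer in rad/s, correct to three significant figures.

For an in-line slider-crank, |v_piston| = rω|sinθ|·[1 + r cosθ/√(L² − r² sin²θ)].
With r = 0.0482 m, L = 0.143 m, θ = 106.2°: the bracketed kinematic factor |dx/dθ| = 0.041686 m.
ω = v/|dx/dθ| = 18.2/0.041686 = 436.6 rad/s.

437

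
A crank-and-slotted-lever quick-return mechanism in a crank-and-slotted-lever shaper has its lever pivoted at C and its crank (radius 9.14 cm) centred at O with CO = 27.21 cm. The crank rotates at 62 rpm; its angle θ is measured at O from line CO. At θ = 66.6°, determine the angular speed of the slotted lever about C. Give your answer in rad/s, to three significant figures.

1.16

ω = 6.493 rad/s (from 62 rpm).
Crank pin A relative to C: A = (d + r cosθ, r sinθ); lever angle φ = atan2(r sinθ, d + r cosθ).
Differentiating tanφ: φ̇ = rω(d cosθ + r)/(d² + r² + 2dr cosθ).
d² + r² + 2dr cosθ = |CA|² = 0.102146 m²;  d cosθ + r = +0.19946 m.
|ω_lever| = |0.0914·6.493·+0.19946| / 0.102146 = 1.1588 rad/s.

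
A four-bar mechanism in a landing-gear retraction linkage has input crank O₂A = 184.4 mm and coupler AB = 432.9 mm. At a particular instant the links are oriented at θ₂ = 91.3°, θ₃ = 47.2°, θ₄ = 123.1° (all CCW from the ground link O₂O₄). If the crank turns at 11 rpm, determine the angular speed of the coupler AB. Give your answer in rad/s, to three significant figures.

0.267

ω₂ = 1.152 rad/s (from 11 rpm).
Differentiating the loop-closure r₂e^{iθ₂}+r₃e^{iθ₃}=r₁+r₄e^{iθ₄} gives r₂ω₂e^{iθ₂}+r₃ω₃e^{iθ₃}=r₄ω₄e^{iθ₄}.
Eliminating the other unknown: ω₃ = r₂ω₂ sin(θ₄−θ₂) / [r₃ sin(θ₃−θ₄)].
Numerator sine = +0.52696; denominator sine = -0.96987.
Result = 0.1844·1.152·(+0.52696) / (0.4329·(-0.96987)) = -0.2666 rad/s; magnitude 0.2666 rad/s.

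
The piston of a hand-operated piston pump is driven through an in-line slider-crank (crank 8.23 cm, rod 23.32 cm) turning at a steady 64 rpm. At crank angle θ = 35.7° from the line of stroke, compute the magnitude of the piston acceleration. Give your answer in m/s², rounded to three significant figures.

ω = 2π·64/60 = 6.702 rad/s
x(θ) = r cosθ + √(L² − r² sin²θ); with ω constant, a = ω²·d²x/dθ².
d²x/dθ² = −r cosθ − r²(cos2θ)/√u − r⁴ sin²2θ/(4u^{3/2}),  u = L² − r² sin²θ = 0.0520758 m².
Substituting r = 0.0823 m, L = 0.2332 m, θ = 35.7°: d²x/dθ² = -0.077169 m.
a = ω²·d²x/dθ² = (6.702)²·(-0.077169) = -3.4662 m/s²;  |a| = 3.4662 m/s².

3.47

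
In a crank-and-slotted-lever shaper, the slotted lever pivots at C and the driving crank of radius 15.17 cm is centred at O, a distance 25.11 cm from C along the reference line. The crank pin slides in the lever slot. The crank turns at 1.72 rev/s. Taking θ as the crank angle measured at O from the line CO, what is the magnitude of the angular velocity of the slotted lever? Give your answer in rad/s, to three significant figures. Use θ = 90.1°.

ω = 10.81 rad/s (from 1.72 rev/s).
Crank pin A relative to C: A = (d + r cosθ, r sinθ); lever angle φ = atan2(r sinθ, d + r cosθ).
Differentiating tanφ: φ̇ = rω(d cosθ + r)/(d² + r² + 2dr cosθ).
d² + r² + 2dr cosθ = |CA|² = 0.0859311 m²;  d cosθ + r = +0.15126 m.
|ω_lever| = |0.1517·10.81·+0.15126| / 0.0859311 = 2.8858 rad/s.

2.89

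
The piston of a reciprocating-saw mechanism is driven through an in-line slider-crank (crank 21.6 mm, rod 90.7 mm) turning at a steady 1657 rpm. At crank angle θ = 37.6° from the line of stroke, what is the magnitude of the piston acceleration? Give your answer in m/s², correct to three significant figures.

557

ω = 2π·1657/60 = 173.5 rad/s
x(θ) = r cosθ + √(L² − r² sin²θ); with ω constant, a = ω²·d²x/dθ².
d²x/dθ² = −r cosθ − r²(cos2θ)/√u − r⁴ sin²2θ/(4u^{3/2}),  u = L² − r² sin²θ = 0.0080528 m².
Substituting r = 0.0216 m, L = 0.0907 m, θ = 37.6°: d²x/dθ² = -0.018512 m.
a = ω²·d²x/dθ² = (173.5)²·(-0.018512) = -557.38 m/s²;  |a| = 557.38 m/s².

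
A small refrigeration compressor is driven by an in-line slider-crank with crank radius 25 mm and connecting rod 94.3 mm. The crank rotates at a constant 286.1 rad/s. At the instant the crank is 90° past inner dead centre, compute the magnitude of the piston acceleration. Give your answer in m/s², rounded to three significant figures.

ω = 286.1 rad/s
x(θ) = r cosθ + √(L² − r² sin²θ); with ω constant, a = ω²·d²x/dθ².
d²x/dθ² = −r cosθ − r²(cos2θ)/√u − r⁴ sin²2θ/(4u^{3/2}),  u = L² − r² sin²θ = 0.00826749 m².
Substituting r = 0.025 m, L = 0.0943 m, θ = 90°: d²x/dθ² = +0.0068737 m.
a = ω²·d²x/dθ² = (286.1)²·(+0.0068737) = +562.64 m/s²;  |a| = 562.64 m/s².

563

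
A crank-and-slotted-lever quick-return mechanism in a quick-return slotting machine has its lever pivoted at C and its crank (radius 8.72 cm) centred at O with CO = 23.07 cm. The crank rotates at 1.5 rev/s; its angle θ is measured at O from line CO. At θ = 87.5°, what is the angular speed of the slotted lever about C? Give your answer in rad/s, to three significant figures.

1.28

ω = 9.425 rad/s (from 1.5 rev/s).
Crank pin A relative to C: A = (d + r cosθ, r sinθ); lever angle φ = atan2(r sinθ, d + r cosθ).
Differentiating tanφ: φ̇ = rω(d cosθ + r)/(d² + r² + 2dr cosθ).
d² + r² + 2dr cosθ = |CA|² = 0.0625813 m²;  d cosθ + r = +0.097263 m.
|ω_lever| = |0.0872·9.425·+0.097263| / 0.0625813 = 1.2773 rad/s.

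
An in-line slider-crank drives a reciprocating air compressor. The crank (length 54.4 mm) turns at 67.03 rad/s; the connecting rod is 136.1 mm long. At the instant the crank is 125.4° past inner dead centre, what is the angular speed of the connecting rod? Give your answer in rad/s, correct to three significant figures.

16.4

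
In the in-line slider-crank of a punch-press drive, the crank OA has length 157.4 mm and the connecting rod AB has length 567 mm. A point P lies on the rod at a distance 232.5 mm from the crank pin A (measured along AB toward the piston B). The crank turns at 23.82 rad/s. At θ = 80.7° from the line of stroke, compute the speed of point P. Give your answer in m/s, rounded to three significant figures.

ω = 23.82 rad/s.  Crank-pin speed |V_A| = rω = 3.7493 m/s, perpendicular to OA.
Rod angle: sinφ = −(r/L) sinθ ⇒ φ = -15.900°; ω_rod = −rω cosθ/√(L²−r²sin²θ) = -1.1111 rad/s.
V_P = V_A + ω_rod × AP, with AP = 0.2325 m along the rod.
Components: V_Px = −rω sinθ − a·ω_rod·sinφ = -3.7708 m/s;  V_Py = rω cosθ + a·ω_rod·cosφ = +0.35745 m/s.
|V_P| = √(V_Px² + V_Py²) = 3.7877 m/s.

3.79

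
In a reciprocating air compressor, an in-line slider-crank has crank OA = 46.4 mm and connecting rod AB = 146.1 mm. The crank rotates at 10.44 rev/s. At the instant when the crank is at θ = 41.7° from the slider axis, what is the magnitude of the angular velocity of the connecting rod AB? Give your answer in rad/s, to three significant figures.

15.9

ω = 65.6 rad/s (converted from 10.44 rev/s).
The rod makes angle φ with the slider axis where L sinφ = r sinθ; differentiating, L cosφ·φ̇ = r ω cosθ.
L cosφ = √(L² − r² sin²θ) = 0.1428 m.
|ω_rod| = r ω |cosθ| / √(L² − r² sin²θ) = 0.0464·65.6·0.74664/0.1428 = 15.914 rad/s.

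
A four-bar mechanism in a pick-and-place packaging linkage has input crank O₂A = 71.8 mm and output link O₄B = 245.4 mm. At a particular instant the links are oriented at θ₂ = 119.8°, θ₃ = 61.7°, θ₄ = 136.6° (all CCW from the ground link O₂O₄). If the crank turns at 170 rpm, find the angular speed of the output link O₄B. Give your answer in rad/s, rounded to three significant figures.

ω₂ = 17.8 rad/s (from 170 rpm).
Differentiating the loop-closure r₂e^{iθ₂}+r₃e^{iθ₃}=r₁+r₄e^{iθ₄} gives r₂ω₂e^{iθ₂}+r₃ω₃e^{iθ₃}=r₄ω₄e^{iθ₄}.
Eliminating the other unknown: ω₄ = r₂ω₂ sin(θ₂−θ₃) / [r₄ sin(θ₄−θ₃)].
Numerator sine = +0.84897; denominator sine = +0.96547.
Result = 0.0718·17.8·(+0.84897) / (0.2454·(+0.96547)) = +4.5802 rad/s; magnitude 4.5802 rad/s.

4.58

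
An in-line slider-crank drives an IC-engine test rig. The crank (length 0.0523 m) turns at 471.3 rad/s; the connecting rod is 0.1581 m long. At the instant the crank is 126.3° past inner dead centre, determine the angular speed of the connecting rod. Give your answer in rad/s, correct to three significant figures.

ω = 471.3 rad/s
The rod makes angle φ with the slider axis where L sinφ = r sinθ; differentiating, L cosφ·φ̇ = r ω cosθ.
L cosφ = √(L² − r² sin²θ) = 0.15238 m.
|ω_rod| = r ω |cosθ| / √(L² − r² sin²θ) = 0.0523·471.3·0.59201/0.15238 = 95.765 rad/s.

95.8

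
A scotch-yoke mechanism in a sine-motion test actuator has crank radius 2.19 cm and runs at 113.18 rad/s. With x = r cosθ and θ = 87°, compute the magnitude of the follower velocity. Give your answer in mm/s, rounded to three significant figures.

2480

ω = 113.2 rad/s
x = r cosθ ⇒ ẋ = −rω sinθ.
|v| = rω|sinθ| = 0.0219·113.2·|sin 87°| = 2.4752 m/s = 2475.2 mm/s.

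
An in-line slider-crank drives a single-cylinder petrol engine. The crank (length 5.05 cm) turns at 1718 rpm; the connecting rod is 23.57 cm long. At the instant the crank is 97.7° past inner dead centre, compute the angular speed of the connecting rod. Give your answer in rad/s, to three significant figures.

5.29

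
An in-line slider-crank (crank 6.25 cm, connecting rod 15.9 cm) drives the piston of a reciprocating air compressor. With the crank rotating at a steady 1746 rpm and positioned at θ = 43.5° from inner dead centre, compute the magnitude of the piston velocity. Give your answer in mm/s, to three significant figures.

10200

ω = 2π·1746/60 = 182.8 rad/s
For an in-line slider-crank, x = r cosθ + √(L² − r² sin²θ), so v = −rω sinθ·[1 + r cosθ/√(L² − r² sin²θ)].
With r = 0.0625 m, L = 0.159 m, θ = 43.5°: √(L² − r² sin²θ) = 0.15307 m.
v = −0.0625·182.8·0.68835·[1 + 0.0625·0.72537/0.15307] = -10.196 m/s.
|v| = 10.196 m/s = 10196 mm/s.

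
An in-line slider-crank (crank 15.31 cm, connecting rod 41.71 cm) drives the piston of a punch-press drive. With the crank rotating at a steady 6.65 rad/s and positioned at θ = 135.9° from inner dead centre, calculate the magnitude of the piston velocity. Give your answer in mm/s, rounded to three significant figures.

515

ω = 6.65 rad/s
For an in-line slider-crank, x = r cosθ + √(L² − r² sin²θ), so v = −rω sinθ·[1 + r cosθ/√(L² − r² sin²θ)].
With r = 0.1531 m, L = 0.4171 m, θ = 135.9°: √(L² − r² sin²θ) = 0.40326 m.
v = −0.1531·6.65·0.69591·[1 + 0.1531·-0.71813/0.40326] = -0.51535 m/s.
|v| = 0.51535 m/s = 515.35 mm/s.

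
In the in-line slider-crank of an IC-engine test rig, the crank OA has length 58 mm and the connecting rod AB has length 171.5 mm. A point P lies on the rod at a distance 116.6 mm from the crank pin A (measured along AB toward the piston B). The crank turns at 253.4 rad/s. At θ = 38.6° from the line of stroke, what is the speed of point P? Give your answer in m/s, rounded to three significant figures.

ω = 253.4 rad/s.  Crank-pin speed |V_A| = rω = 14.697 m/s, perpendicular to OA.
Rod angle: sinφ = −(r/L) sinθ ⇒ φ = -12.180°; ω_rod = −rω cosθ/√(L²−r²sin²θ) = -68.517 rad/s.
V_P = V_A + ω_rod × AP, with AP = 0.1166 m along the rod.
Components: V_Px = −rω sinθ − a·ω_rod·sinφ = -10.855 m/s;  V_Py = rω cosθ + a·ω_rod·cosφ = +3.6769 m/s.
|V_P| = √(V_Px² + V_Py²) = 11.461 m/s.

11.5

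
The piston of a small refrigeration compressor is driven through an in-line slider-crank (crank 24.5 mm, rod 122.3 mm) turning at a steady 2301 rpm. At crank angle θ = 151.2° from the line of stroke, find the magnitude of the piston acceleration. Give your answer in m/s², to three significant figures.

1090

ω = 2π·2301/60 = 241 rad/s
x(θ) = r cosθ + √(L² − r² sin²θ); with ω constant, a = ω²·d²x/dθ².
d²x/dθ² = −r cosθ − r²(cos2θ)/√u − r⁴ sin²2θ/(4u^{3/2}),  u = L² − r² sin²θ = 0.014818 m².
Substituting r = 0.0245 m, L = 0.1223 m, θ = 151.2°: d²x/dθ² = +0.018792 m.
a = ω²·d²x/dθ² = (241)²·(+0.018792) = +1091.1 m/s²;  |a| = 1091.1 m/s².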